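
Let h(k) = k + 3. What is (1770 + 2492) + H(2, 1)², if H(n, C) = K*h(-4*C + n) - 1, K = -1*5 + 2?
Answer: 4278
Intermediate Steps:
K = -3 (K = -5 + 2 = -3)
h(k) = 3 + k
H(n, C) = -10 - 3*n + 12*C (H(n, C) = -3*(3 + (-4*C + n)) - 1 = -3*(3 + (n - 4*C)) - 1 = -3*(3 + n - 4*C) - 1 = (-9 - 3*n + 12*C) - 1 = -10 - 3*n + 12*C)
(1770 + 2492) + H(2, 1)² = (1770 + 2492) + (-10 - 3*2 + 12*1)² = 4262 + (-10 - 6 + 12)² = 4262 + (-4)² = 4262 + 16 = 4278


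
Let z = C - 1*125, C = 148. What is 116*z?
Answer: 2668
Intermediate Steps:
z = 23 (z = 148 - 1*125 = 148 - 125 = 23)
116*z = 116*23 = 2668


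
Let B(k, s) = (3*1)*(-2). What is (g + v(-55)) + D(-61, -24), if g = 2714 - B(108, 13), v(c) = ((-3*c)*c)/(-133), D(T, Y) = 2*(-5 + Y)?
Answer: 363121/133 ≈ 2730.2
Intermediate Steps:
D(T, Y) = -10 + 2*Y
B(k, s) = -6 (B(k, s) = 3*(-2) = -6)
v(c) = 3*c²/133 (v(c) = -3*c²*(-1/133) = 3*c²/133)
g = 2720 (g = 2714 - 1*(-6) = 2714 + 6 = 2720)
(g + v(-55)) + D(-61, -24) = (2720 + (3/133)*(-55)²) + (-10 + 2*(-24)) = (2720 + (3/133)*3025) + (-10 - 48) = (2720 + 9075/133) - 58 = 370835/133 - 58 = 363121/133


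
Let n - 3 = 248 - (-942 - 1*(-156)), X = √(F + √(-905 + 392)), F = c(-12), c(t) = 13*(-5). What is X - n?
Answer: -1037 + √(-65 + 3*I*√57) ≈ -1035.6 + 8.1803*I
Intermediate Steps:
c(t) = -65
F = -65
X = √(-65 + 3*I*√57) (X = √(-65 + √(-905 + 392)) = √(-65 + √(-513)) = √(-65 + 3*I*√57) ≈ 1.3844 + 8.1803*I)
n = 1037 (n = 3 + (248 - (-942 - 1*(-156))) = 3 + (248 - (-942 + 156)) = 3 + (248 - 1*(-786)) = 3 + (248 + 786) = 3 + 1034 = 1037)
X - n = √(-65 + 3*I*√57) - 1*1037 = √(-65 + 3*I*√57) - 1037 = -1037 + √(-65 + 3*I*√57)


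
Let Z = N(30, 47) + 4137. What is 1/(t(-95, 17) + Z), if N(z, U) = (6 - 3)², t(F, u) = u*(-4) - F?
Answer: 1/4173 ≈ 0.00023964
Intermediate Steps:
t(F, u) = -F - 4*u (t(F, u) = -4*u - F = -F - 4*u)
N(z, U) = 9 (N(z, U) = 3² = 9)
Z = 4146 (Z = 9 + 4137 = 4146)
1/(t(-95, 17) + Z) = 1/((-1*(-95) - 4*17) + 4146) = 1/((95 - 68) + 4146) = 1/(27 + 4146) = 1/4173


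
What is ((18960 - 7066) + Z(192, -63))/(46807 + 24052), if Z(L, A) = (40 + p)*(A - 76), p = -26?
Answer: 9948/70859 ≈ 0.14039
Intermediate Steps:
Z(L, A) = -1064 + 14*A (Z(L, A) = (40 - 26)*(A - 76) = 14*(-76 + A) = -1064 + 14*A)
((18960 - 7066) + Z(192, -63))/(46807 + 24052) = ((18960 - 7066) + (-1064 + 14*(-63)))/(46807 + 24052) = (11894 + (-1064 - 882))/70859 = (11894 - 1946)*(1/70859) = 9948*(1/70859) = 9948/70859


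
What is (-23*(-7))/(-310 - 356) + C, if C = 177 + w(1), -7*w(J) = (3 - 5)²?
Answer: 821383/4662 ≈ 176.19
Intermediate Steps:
w(J) = -4/7 (w(J) = -(3 - 5)²/7 = -⅐*(-2)² = -⅐*4 = -4/7)
C = 1235/7 (C = 177 - 4/7 = 1235/7 ≈ 176.43)
(-23*(-7))/(-310 - 356) + C = (-23*(-7))/(-310 - 356) + 1235/7 = 161/(-666) + 1235/7 = -1/666*161 + 1235/7 = -161/666 + 1235/7 = 821383/4662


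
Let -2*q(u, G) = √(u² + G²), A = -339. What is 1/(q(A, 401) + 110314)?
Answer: 220628/24338219331 + √275722/24338219331 ≈ 9.0867e-6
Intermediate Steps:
q(u, G) = -√(G² + u²)/2 (q(u, G) = -√(u² + G²)/2 = -√(G² + u²)/2)
1/(q(A, 401) + 110314) = 1/(-√(401² + (-339)²)/2 + 110314) = 1/(-√(160801 + 114921)/2 + 110314) = 1/(-√275722/2 + 110314) = 1/(110314 - √275722/2)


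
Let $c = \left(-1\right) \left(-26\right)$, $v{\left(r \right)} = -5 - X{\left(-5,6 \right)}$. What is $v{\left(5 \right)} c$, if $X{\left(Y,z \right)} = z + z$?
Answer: $-442$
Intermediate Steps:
$X{\left(Y,z \right)} = 2 z$
$v{\left(r \right)} = -17$ ($v{\left(r \right)} = -5 - 2 \cdot 6 = -5 - 12 = -17$)
$c = 26$
$v{\left(5 \right)} c = \left(-17\right) 26 = -442$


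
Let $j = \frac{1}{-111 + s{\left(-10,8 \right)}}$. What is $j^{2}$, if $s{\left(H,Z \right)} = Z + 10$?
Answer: $\frac{1}{8649} \approx 0.00011562$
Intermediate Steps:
$s{\left(H,Z \right)} = 10 + Z$
$j = - \frac{1}{93}$ ($j = \frac{1}{-111 + \left(10 + 8\right)} = \frac{1}{-111 + 18} = \frac{1}{-93} = - \frac{1}{93} \approx -0.010753$)
$j^{2} = \left(- \frac{1}{93}\right)^{2} = \frac{1}{8649}$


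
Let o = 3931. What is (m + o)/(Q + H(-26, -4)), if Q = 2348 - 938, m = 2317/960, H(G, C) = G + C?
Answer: 3776077/1324800 ≈ 2.8503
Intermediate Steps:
H(G, C) = C + G
m = 2317/960 (m = 2317*(1/960) = 2317/960 ≈ 2.4135)
Q = 1410
(m + o)/(Q + H(-26, -4)) = (2317/960 + 3931)/(1410 + (-4 - 26)) = 3776077/(960*(1410 - 30)) = (3776077/960)/1380 = (3776077/960)*(1/1380) = 3776077/1324800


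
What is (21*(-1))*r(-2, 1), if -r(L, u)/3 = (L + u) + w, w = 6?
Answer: 315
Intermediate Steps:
r(L, u) = -18 - 3*L - 3*u (r(L, u) = -3*((L + u) + 6) = -3*(6 + L + u) = -18 - 3*L - 3*u)
(21*(-1))*r(-2, 1) = (21*(-1))*(-18 - 3*(-2) - 3*1) = -21*(-18 + 6 - 3) = -21*(-15) = 315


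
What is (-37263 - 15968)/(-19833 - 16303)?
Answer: 53231/36136 ≈ 1.4731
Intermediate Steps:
(-37263 - 15968)/(-19833 - 16303) = -53231/(-36136) = -53231*(-1/36136) = 53231/36136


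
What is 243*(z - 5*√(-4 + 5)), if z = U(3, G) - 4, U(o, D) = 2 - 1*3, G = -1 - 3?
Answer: -2430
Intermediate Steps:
G = -4
U(o, D) = -1 (U(o, D) = 2 - 3 = -1)
z = -5 (z = -1 - 4 = -5)
243*(z - 5*√(-4 + 5)) = 243*(-5 - 5*√(-4 + 5)) = 243*(-5 - 5*√1) = 243*(-5 - 5*1) = 243*(-5 - 5) = 243*(-10) = -2430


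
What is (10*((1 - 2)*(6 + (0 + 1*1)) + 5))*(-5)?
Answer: 100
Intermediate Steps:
(10*((1 - 2)*(6 + (0 + 1*1)) + 5))*(-5) = (10*(-(6 + (0 + 1)) + 5))*(-5) = (10*(-(6 + 1) + 5))*(-5) = (10*(-1*7 + 5))*(-5) = (10*(-7 + 5))*(-5) = (10*(-2))*(-5) = -20*(-5) = 100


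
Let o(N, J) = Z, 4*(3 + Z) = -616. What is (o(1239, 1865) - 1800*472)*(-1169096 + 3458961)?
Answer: -1945828812805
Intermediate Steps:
Z = -157 (Z = -3 + (¼)*(-616) = -3 - 154 = -157)
o(N, J) = -157
(o(1239, 1865) - 1800*472)*(-1169096 + 3458961) = (-157 - 1800*472)*(-1169096 + 3458961) = (-157 - 849600)*2289865 = -849757*2289865 = -1945828812805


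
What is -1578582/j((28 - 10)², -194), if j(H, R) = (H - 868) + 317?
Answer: 1578582/227 ≈ 6954.1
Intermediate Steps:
j(H, R) = -551 + H (j(H, R) = (-868 + H) + 317 = -551 + H)
-1578582/j((28 - 10)², -194) = -1578582/(-551 + (28 - 10)²) = -1578582/(-551 + 18²) = -1578582/(-551 + 324) = -1578582/(-227) = -1578582*(-1/227) = 1578582/227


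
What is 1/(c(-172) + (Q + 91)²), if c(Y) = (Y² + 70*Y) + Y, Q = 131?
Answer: 1/66656 ≈ 1.5002e-5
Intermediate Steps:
c(Y) = Y² + 71*Y
1/(c(-172) + (Q + 91)²) = 1/(-172*(71 - 172) + (131 + 91)²) = 1/(-172*(-101) + 222²) = 1/(17372 + 49284) = 1/66656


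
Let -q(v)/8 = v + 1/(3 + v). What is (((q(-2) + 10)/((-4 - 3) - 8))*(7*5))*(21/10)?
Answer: -441/5 ≈ -88.200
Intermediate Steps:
q(v) = -8*v - 8/(3 + v) (q(v) = -8*(v + 1/(3 + v)) = -8*v - 8/(3 + v))
(((q(-2) + 10)/((-4 - 3) - 8))*(7*5))*(21/10) = (((8*(-1 - 1*(-2)² - 3*(-2))/(3 - 2) + 10)/((-4 - 3) - 8))*(7*5))*(21/10) = (((8*(-1 - 1*4 + 6)/1 + 10)/(-7 - 8))*35)*(21*(⅒)) = (((8*1*(-1 - 4 + 6) + 10)/(-15))*35)*(21/10) = (((8*1*1 + 10)*(-1/15))*35)*(21/10) = (((8 + 10)*(-1/15))*35)*(21/10) = ((18*(-1/15))*35)*(21/10) = -6/5*35*(21/10) = -42*21/10 = -441/5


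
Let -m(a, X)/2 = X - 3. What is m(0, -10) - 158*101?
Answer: -15932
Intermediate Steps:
m(a, X) = 6 - 2*X (m(a, X) = -2*(X - 3) = -2*(-3 + X) = 6 - 2*X)
m(0, -10) - 158*101 = (6 - 2*(-10)) - 158*101 = (6 + 20) - 15958 = 26 - 15958 = -15932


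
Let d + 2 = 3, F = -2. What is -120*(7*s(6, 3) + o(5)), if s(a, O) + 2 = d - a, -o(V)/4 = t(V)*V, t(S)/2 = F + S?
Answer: 20280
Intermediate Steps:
d = 1 (d = -2 + 3 = 1)
t(S) = -4 + 2*S (t(S) = 2*(-2 + S) = -4 + 2*S)
o(V) = -4*V*(-4 + 2*V) (o(V) = -4*(-4 + 2*V)*V = -4*V*(-4 + 2*V))
s(a, O) = -1 - a (s(a, O) = -2 + (1 - a) = -1 - a)
-120*(7*s(6, 3) + o(5)) = -120*(7*(-1 - 1*6) + 8*5*(2 - 1*5)) = -120*(7*(-1 - 6) + 8*5*(2 - 5)) = -120*(7*(-7) + 8*5*(-3)) = -120*(-49 - 120) = -120*(-169) = 20280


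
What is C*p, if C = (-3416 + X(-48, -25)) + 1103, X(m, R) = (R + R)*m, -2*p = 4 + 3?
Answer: -609/2 ≈ -304.50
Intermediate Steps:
p = -7/2 (p = -(4 + 3)/2 = -1/2*7 = -7/2 ≈ -3.5000)
X(m, R) = 2*R*m (X(m, R) = (2*R)*m = 2*R*m)
C = 87 (C = (-3416 + 2*(-25)*(-48)) + 1103 = (-3416 + 2400) + 1103 = -1016 + 1103 = 87)
C*p = 87*(-7/2) = -609/2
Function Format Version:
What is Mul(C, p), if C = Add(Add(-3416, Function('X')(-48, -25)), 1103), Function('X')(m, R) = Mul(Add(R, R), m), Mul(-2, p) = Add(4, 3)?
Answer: Rational(-609, 2) ≈ -304.50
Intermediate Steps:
p = Rational(-7, 2) (p = Mul(Rational(-1, 2), Add(4, 3)) = Mul(Rational(-1, 2), 7) = Rational(-7, 2) ≈ -3.5000)
Function('X')(m, R) = Mul(2, R, m) (Function('X')(m, R) = Mul(Mul(2, R), m) = Mul(2, R, m))
C = 87 (C = Add(Add(-3416, Mul(2, -25, -48)), 1103) = Add(Add(-3416, 2400), 1103) = Add(-1016, 1103) = 87)
Mul(C, p) = Mul(87, Rational(-7, 2)) = Rational(-609, 2)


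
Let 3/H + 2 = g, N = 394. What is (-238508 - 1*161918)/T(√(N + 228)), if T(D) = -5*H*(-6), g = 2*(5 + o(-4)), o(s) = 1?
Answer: -400426/9 ≈ -44492.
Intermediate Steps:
g = 12 (g = 2*(5 + 1) = 2*6 = 12)
H = 3/10 (H = 3/(-2 + 12) = 3/10 ≈ 0.30000)
T(D) = 9 (T(D) = -5*3/10*(-6) = -3/2*(-6) = 9)
(-238508 - 1*161918)/T(√(N + 228)) = (-238508 - 1*161918)/9 = (-238508 - 161918)*(⅑) = -400426*⅑ = -400426/9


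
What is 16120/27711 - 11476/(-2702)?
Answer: 180783838/37437561 ≈ 4.8289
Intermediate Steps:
16120/27711 - 11476/(-2702) = 16120*(1/27711) - 11476*(-1/2702) = 16120/27711 + 5738/1351 = 180783838/37437561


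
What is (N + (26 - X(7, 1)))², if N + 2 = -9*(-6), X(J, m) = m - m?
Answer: 6084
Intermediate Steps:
X(J, m) = 0
N = 52 (N = -2 - 9*(-6) = -2 + 54 = 52)
(N + (26 - X(7, 1)))² = (52 + (26 - 1*0))² = (52 + (26 + 0))² = (52 + 26)² = 78² = 6084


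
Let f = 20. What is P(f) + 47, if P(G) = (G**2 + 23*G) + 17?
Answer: 924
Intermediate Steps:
P(G) = 17 + G**2 + 23*G
P(f) + 47 = (17 + 20**2 + 23*20) + 47 = (17 + 400 + 460) + 47 = 877 + 47 = 924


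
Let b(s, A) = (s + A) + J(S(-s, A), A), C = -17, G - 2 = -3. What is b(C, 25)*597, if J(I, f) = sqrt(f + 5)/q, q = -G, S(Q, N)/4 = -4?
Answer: 4776 + 597*sqrt(30) ≈ 8045.9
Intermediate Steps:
G = -1 (G = 2 - 3 = -1)
S(Q, N) = -16 (S(Q, N) = 4*(-4) = -16)
q = 1 (q = -1*(-1) = 1)
J(I, f) = sqrt(5 + f) (J(I, f) = sqrt(f + 5)/1 = sqrt(5 + f)*1 = sqrt(5 + f))
b(s, A) = A + s + sqrt(5 + A) (b(s, A) = (s + A) + sqrt(5 + A) = (A + s) + sqrt(5 + A) = A + s + sqrt(5 + A))
b(C, 25)*597 = (25 - 17 + sqrt(5 + 25))*597 = (25 - 17 + sqrt(30))*597 = (8 + sqrt(30))*597 = 4776 + 597*sqrt(30)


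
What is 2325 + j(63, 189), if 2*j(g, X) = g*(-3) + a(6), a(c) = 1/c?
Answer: 26767/12 ≈ 2230.6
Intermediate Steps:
j(g, X) = 1/12 - 3*g/2 (j(g, X) = (g*(-3) + 1/6)/2 = (-3*g + ⅙)/2 = (⅙ - 3*g)/2 = 1/12 - 3*g/2)
2325 + j(63, 189) = 2325 + (1/12 - 3/2*63) = 2325 + (1/12 - 189/2) = 2325 - 1133/12 = 26767/12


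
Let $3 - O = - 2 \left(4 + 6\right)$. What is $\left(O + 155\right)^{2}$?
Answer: $31684$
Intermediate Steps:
$O = 23$ ($O = 3 - - 2 \left(4 + 6\right) = 3 - \left(-2\right) 10 = 3 - -20 = 3 + 20 = 23$)
$\left(O + 155\right)^{2} = \left(23 + 155\right)^{2} = 178^{2} = 31684$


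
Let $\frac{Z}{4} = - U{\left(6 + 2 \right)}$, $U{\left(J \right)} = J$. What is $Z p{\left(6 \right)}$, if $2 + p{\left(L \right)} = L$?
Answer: $-128$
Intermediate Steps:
$p{\left(L \right)} = -2 + L$
$Z = -32$ ($Z = 4 \left(- (6 + 2)\right) = 4 \left(\left(-1\right) 8\right) = 4 \left(-8\right) = -32$)
$Z p{\left(6 \right)} = - 32 \left(-2 + 6\right) = \left(-32\right) 4 = -128$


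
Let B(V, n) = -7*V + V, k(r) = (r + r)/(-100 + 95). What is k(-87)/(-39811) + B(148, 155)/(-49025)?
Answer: 909354/52749575 ≈ 0.017239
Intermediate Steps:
k(r) = -2*r/5 (k(r) = (2*r)/(-5) = (2*r)*(-⅕) = -2*r/5)
B(V, n) = -6*V
k(-87)/(-39811) + B(148, 155)/(-49025) = -⅖*(-87)/(-39811) - 6*148/(-49025) = (174/5)*(-1/39811) - 888*(-1/49025) = -174/199055 + 24/1325 = 909354/52749575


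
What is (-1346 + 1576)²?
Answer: 52900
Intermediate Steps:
(-1346 + 1576)² = 230² = 52900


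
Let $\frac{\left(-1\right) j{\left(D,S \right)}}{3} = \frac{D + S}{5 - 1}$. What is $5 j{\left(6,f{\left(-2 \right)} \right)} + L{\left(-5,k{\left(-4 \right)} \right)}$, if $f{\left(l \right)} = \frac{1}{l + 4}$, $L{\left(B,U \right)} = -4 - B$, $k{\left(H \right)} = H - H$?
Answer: $- \frac{187}{8} \approx -23.375$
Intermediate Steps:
$k{\left(H \right)} = 0$
$f{\left(l \right)} = \frac{1}{4 + l}$
$j{\left(D,S \right)} = - \frac{3 D}{4} - \frac{3 S}{4}$ ($j{\left(D,S \right)} = - 3 \frac{D + S}{5 - 1} = - 3 \frac{D + S}{4} = - 3 \left(D + S\right) \frac{1}{4} = - 3 \left(\frac{D}{4} + \frac{S}{4}\right) = - \frac{3 D}{4} - \frac{3 S}{4}$)
$5 j{\left(6,f{\left(-2 \right)} \right)} + L{\left(-5,k{\left(-4 \right)} \right)} = 5 \left(\left(- \frac{3}{4}\right) 6 - \frac{3}{4 \left(4 - 2\right)}\right) - -1 = 5 \left(- \frac{9}{2} - \frac{3}{4 \cdot 2}\right) + \left(-4 + 5\right) = 5 \left(- \frac{9}{2} - \frac{3}{8}\right) + 1 = 5 \left(- \frac{39}{8}\right) + 1 = - \frac{195}{8} + 1 = - \frac{187}{8}$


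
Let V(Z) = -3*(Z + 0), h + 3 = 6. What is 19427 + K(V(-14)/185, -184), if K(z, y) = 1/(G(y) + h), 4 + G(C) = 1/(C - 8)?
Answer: 3749219/193 ≈ 19426.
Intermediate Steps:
h = 3 (h = -3 + 6 = 3)
V(Z) = -3*Z
G(C) = -4 + 1/(-8 + C) (G(C) = -4 + 1/(C - 8) = -4 + 1/(-8 + C))
K(z, y) = 1/(3 + (33 - 4*y)/(-8 + y)) (K(z, y) = 1/((33 - 4*y)/(-8 + y) + 3) = 1/(3 + (33 - 4*y)/(-8 + y)))
19427 + K(V(-14)/185, -184) = 19427 + (-8 - 184)/(9 - 1*(-184)) = 19427 - 192/(9 + 184) = 19427 - 192/193 = 3749219/193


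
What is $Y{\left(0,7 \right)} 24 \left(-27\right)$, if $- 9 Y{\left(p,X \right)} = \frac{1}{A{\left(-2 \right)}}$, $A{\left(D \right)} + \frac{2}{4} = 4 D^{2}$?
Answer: $\frac{144}{31} \approx 4.6452$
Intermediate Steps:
$A{\left(D \right)} = - \frac{1}{2} + 4 D^{2}$
$Y{\left(p,X \right)} = - \frac{2}{279}$ ($Y{\left(p,X \right)} = - \frac{1}{9 \left(- \frac{1}{2} + 4 \left(-2\right)^{2}\right)} = - \frac{1}{9 \left(- \frac{1}{2} + 4 \cdot 4\right)} = - \frac{1}{9 \left(- \frac{1}{2} + 16\right)} = - \frac{1}{9 \cdot \frac{31}{2}} = \left(- \frac{1}{9}\right) \frac{2}{31} = - \frac{2}{279}$)
$Y{\left(0,7 \right)} 24 \left(-27\right) = \left(- \frac{2}{279}\right) 24 \left(-27\right) = \left(- \frac{16}{93}\right) \left(-27\right) = \frac{144}{31}$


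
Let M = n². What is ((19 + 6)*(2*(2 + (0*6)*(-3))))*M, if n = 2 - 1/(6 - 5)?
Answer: 100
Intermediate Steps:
n = 1 (n = 2 - 1/1 = 2 - 1*1 = 2 - 1 = 1)
M = 1 (M = 1² = 1)
((19 + 6)*(2*(2 + (0*6)*(-3))))*M = ((19 + 6)*(2*(2 + (0*6)*(-3))))*1 = (25*(2*(2 + 0*(-3))))*1 = (25*(2*(2 + 0)))*1 = (25*(2*2))*1 = (25*4)*1 = 100*1 = 100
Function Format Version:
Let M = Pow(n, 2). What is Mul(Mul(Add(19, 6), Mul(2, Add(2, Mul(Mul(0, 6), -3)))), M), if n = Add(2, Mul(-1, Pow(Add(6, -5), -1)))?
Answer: 100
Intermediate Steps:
n = 1 (n = Add(2, Mul(-1, Pow(1, -1))) = Add(2, Mul(-1, 1)) = Add(2, -1) = 1)
M = 1 (M = Pow(1, 2) = 1)
Mul(Mul(Add(19, 6), Mul(2, Add(2, Mul(Mul(0, 6), -3)))), M) = Mul(Mul(Add(19, 6), Mul(2, Add(2, Mul(Mul(0, 6), -3)))), 1) = Mul(Mul(25, Mul(2, Add(2, Mul(0, -3)))), 1) = Mul(Mul(25, Mul(2, Add(2, 0))), 1) = Mul(Mul(25, Mul(2, 2)), 1) = Mul(Mul(25, 4), 1) = Mul(100, 1) = 100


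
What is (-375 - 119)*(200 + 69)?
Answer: -132886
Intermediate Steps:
(-375 - 119)*(200 + 69) = -494*269 = -132886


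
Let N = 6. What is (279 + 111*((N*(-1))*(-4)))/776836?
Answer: 2943/776836 ≈ 0.0037884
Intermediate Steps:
(279 + 111*((N*(-1))*(-4)))/776836 = (279 + 111*((6*(-1))*(-4)))/776836 = (279 + 111*(-6*(-4)))*(1/776836) = (279 + 111*24)*(1/776836) = (279 + 2664)*(1/776836) = 2943*(1/776836) = 2943/776836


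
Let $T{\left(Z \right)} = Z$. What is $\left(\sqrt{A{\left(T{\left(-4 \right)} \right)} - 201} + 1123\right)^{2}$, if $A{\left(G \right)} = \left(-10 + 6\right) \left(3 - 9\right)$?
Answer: $\left(1123 + i \sqrt{177}\right)^{2} \approx 1.261 \cdot 10^{6} + 2.988 \cdot 10^{4} i$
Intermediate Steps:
$A{\left(G \right)} = 24$ ($A{\left(G \right)} = \left(-4\right) \left(-6\right) = 24$)
$\left(\sqrt{A{\left(T{\left(-4 \right)} \right)} - 201} + 1123\right)^{2} = \left(\sqrt{24 - 201} + 1123\right)^{2} = \left(\sqrt{-177} + 1123\right)^{2} = \left(i \sqrt{177} + 1123\right)^{2} = \left(1123 + i \sqrt{177}\right)^{2}$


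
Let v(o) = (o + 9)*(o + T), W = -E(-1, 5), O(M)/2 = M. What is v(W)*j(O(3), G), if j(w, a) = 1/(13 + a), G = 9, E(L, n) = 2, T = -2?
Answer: -14/11 ≈ -1.2727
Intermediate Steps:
O(M) = 2*M
W = -2 (W = -1*2 = -2)
v(o) = (-2 + o)*(9 + o) (v(o) = (o + 9)*(o - 2) = (9 + o)*(-2 + o) = (-2 + o)*(9 + o))
v(W)*j(O(3), G) = (-18 + (-2)² + 7*(-2))/(13 + 9) = (-18 + 4 - 14)/22 = -28*1/22 = -14/11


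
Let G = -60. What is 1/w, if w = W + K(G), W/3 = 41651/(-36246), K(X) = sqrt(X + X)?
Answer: -503227382/19251772681 - 291949448*I*sqrt(30)/19251772681 ≈ -0.026139 - 0.083061*I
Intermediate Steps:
K(X) = sqrt(2)*sqrt(X) (K(X) = sqrt(2*X) = sqrt(2)*sqrt(X))
W = -41651/12082 (W = 3*(41651/(-36246)) = 3*(41651*(-1/36246)) = 3*(-41651/36246) = -41651/12082 ≈ -3.4474)
w = -41651/12082 + 2*I*sqrt(30) (w = -41651/12082 + sqrt(2)*sqrt(-60) = -41651/12082 + sqrt(2)*(2*I*sqrt(15)) = -41651/12082 + 2*I*sqrt(30) ≈ -3.4474 + 10.954*I)
1/w = 1/(-41651/12082 + 2*I*sqrt(30))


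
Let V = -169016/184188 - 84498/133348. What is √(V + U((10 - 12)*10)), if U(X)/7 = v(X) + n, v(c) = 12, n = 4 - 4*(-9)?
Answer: 23*√6458127069009448326/3070137678 ≈ 19.038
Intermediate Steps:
n = 40 (n = 4 + 36 = 40)
V = -4762682899/3070137678 (V = -169016*1/184188 - 84498*1/133348 = -42254/46047 - 42249/66674 = -4762682899/3070137678 ≈ -1.5513)
U(X) = 364 (U(X) = 7*(12 + 40) = 7*52 = 364)
√(V + U((10 - 12)*10)) = √(-4762682899/3070137678 + 364) = √(1112767431893/3070137678) = 23*√6458127069009448326/3070137678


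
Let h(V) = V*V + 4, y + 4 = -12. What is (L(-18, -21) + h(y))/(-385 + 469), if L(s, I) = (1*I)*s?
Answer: 319/42 ≈ 7.5952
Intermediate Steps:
y = -16 (y = -4 - 12 = -16)
h(V) = 4 + V**2 (h(V) = V**2 + 4 = 4 + V**2)
L(s, I) = I*s
(L(-18, -21) + h(y))/(-385 + 469) = (-21*(-18) + (4 + (-16)**2))/(-385 + 469) = (378 + (4 + 256))/84 = (378 + 260)*(1/84) = 638*(1/84) = 319/42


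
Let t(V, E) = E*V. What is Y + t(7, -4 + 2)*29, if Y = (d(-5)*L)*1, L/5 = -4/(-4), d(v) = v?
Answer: -431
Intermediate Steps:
L = 5 (L = 5*(-4/(-4)) = 5*(-4*(-¼)) = 5*1 = 5)
Y = -25 (Y = -5*5*1 = -25*1 = -25)
Y + t(7, -4 + 2)*29 = -25 + ((-4 + 2)*7)*29 = -25 - 2*7*29 = -25 - 14*29 = -25 - 406 = -431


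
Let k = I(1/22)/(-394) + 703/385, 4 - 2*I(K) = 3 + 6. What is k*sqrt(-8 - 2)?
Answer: 555889*I*sqrt(10)/303380 ≈ 5.7943*I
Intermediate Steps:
I(K) = -5/2 (I(K) = 2 - (3 + 6)/2 = 2 - 1/2*9 = 2 - 9/2 = -5/2)
k = 555889/303380 (k = -5/2/(-394) + 703/385 = -5/2*(-1/394) + 703*(1/385) = 5/788 + 703/385 = 555889/303380 ≈ 1.8323)
k*sqrt(-8 - 2) = 555889*sqrt(-8 - 2)/303380 = 555889*sqrt(-10)/303380 = 555889*(I*sqrt(10))/303380 = 555889*I*sqrt(10)/303380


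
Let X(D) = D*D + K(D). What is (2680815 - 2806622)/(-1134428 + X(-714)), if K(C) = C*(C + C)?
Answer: -125807/394960 ≈ -0.31853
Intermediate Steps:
K(C) = 2*C² (K(C) = C*(2*C) = 2*C²)
X(D) = 3*D² (X(D) = D*D + 2*D² = D² + 2*D² = 3*D²)
(2680815 - 2806622)/(-1134428 + X(-714)) = (2680815 - 2806622)/(-1134428 + 3*(-714)²) = -125807/(-1134428 + 3*509796) = -125807/(-1134428 + 1529388) = -125807/394960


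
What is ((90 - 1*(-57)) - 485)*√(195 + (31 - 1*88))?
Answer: -338*√138 ≈ -3970.6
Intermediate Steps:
((90 - 1*(-57)) - 485)*√(195 + (31 - 1*88)) = ((90 + 57) - 485)*√(195 + (31 - 88)) = (147 - 485)*√(195 - 57) = -338*√138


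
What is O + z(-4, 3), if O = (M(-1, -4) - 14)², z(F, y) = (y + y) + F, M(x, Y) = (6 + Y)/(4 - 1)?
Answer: 1618/9 ≈ 179.78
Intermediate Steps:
M(x, Y) = 2 + Y/3 (M(x, Y) = (6 + Y)/3 = (6 + Y)*(⅓) = 2 + Y/3)
z(F, y) = F + 2*y (z(F, y) = 2*y + F = F + 2*y)
O = 1600/9 (O = ((2 + (⅓)*(-4)) - 14)² = ((2 - 4/3) - 14)² = (⅔ - 14)² = (-40/3)² = 1600/9 ≈ 177.78)
O + z(-4, 3) = 1600/9 + (-4 + 2*3) = 1600/9 + (-4 + 6) = 1600/9 + 2 = 1618/9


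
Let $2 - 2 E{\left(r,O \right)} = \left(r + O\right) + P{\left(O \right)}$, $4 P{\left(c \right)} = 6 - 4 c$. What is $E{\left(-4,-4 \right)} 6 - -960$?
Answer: $\frac{1947}{2} \approx 973.5$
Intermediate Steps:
$P{\left(c \right)} = \frac{3}{2} - c$ ($P{\left(c \right)} = \frac{6 - 4 c}{4} = \frac{3}{2} - c$)
$E{\left(r,O \right)} = \frac{1}{4} - \frac{r}{2}$ ($E{\left(r,O \right)} = 1 - \frac{\left(r + O\right) - \left(- \frac{3}{2} + O\right)}{2} = 1 - \frac{\left(O + r\right) - \left(- \frac{3}{2} + O\right)}{2} = 1 - \frac{\frac{3}{2} + r}{2} = 1 - \left(\frac{3}{4} + \frac{r}{2}\right) = \frac{1}{4} - \frac{r}{2}$)
$E{\left(-4,-4 \right)} 6 - -960 = \left(\frac{1}{4} - -2\right) 6 - -960 = \left(\frac{1}{4} + 2\right) 6 + 960 = \frac{9}{4} \cdot 6 + 960 = \frac{27}{2} + 960 = \frac{1947}{2}$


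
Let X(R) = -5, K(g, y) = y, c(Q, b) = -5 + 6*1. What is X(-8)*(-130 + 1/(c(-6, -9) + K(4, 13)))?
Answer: 9095/14 ≈ 649.64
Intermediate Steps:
c(Q, b) = 1 (c(Q, b) = -5 + 6 = 1)
X(-8)*(-130 + 1/(c(-6, -9) + K(4, 13))) = -5*(-130 + 1/(1 + 13)) = -5*(-130 + 1/14) = -5*(-1819/14) = 9095/14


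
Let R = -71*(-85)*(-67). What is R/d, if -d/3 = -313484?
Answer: -404345/940452 ≈ -0.42995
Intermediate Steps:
d = 940452 (d = -3*(-313484) = 940452)
R = -404345 (R = 6035*(-67) = -404345)
R/d = -404345/940452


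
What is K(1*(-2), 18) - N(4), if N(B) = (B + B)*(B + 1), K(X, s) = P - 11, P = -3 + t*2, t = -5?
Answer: -64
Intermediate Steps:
P = -13 (P = -3 - 5*2 = -3 - 10 = -13)
K(X, s) = -24 (K(X, s) = -13 - 11 = -24)
N(B) = 2*B*(1 + B) (N(B) = (2*B)*(1 + B) = 2*B*(1 + B))
K(1*(-2), 18) - N(4) = -24 - 2*4*(1 + 4) = -24 - 2*4*5 = -24 - 1*40 = -24 - 40 = -64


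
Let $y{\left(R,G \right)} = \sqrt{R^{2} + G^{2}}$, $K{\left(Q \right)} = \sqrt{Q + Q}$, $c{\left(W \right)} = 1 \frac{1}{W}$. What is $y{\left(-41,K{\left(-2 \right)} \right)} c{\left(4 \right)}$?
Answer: $\frac{\sqrt{1677}}{4} \approx 10.238$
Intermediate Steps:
$c{\left(W \right)} = \frac{1}{W}$
$K{\left(Q \right)} = \sqrt{2} \sqrt{Q}$ ($K{\left(Q \right)} = \sqrt{2 Q} = \sqrt{2} \sqrt{Q}$)
$y{\left(R,G \right)} = \sqrt{G^{2} + R^{2}}$
$y{\left(-41,K{\left(-2 \right)} \right)} c{\left(4 \right)} = \frac{\sqrt{\left(\sqrt{2} \sqrt{-2}\right)^{2} + \left(-41\right)^{2}}}{4} = \sqrt{\left(\sqrt{2} i \sqrt{2}\right)^{2} + 1681} \cdot \frac{1}{4} = \sqrt{\left(2 i\right)^{2} + 1681} \cdot \frac{1}{4} = \sqrt{-4 + 1681} \cdot \frac{1}{4} = \sqrt{1677} \cdot \frac{1}{4} = \frac{\sqrt{1677}}{4}$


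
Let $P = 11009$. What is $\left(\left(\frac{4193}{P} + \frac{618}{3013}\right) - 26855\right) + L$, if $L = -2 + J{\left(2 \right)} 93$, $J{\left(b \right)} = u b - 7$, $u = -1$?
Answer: $- \frac{918593783127}{33170117} \approx -27693.0$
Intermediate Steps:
$J{\left(b \right)} = -7 - b$ ($J{\left(b \right)} = - b - 7 = -7 - b$)
$L = -839$ ($L = -2 + \left(-7 - 2\right) 93 = -2 - 837 = -839$)
$\left(\left(\frac{4193}{P} + \frac{618}{3013}\right) - 26855\right) + L = \left(\left(\frac{4193}{11009} + \frac{618}{3013}\right) - 26855\right) - 839 = \left(\frac{19437071}{33170117} - 26855\right) - 839 = - \frac{890764054964}{33170117} - 839 = - \frac{918593783127}{33170117}$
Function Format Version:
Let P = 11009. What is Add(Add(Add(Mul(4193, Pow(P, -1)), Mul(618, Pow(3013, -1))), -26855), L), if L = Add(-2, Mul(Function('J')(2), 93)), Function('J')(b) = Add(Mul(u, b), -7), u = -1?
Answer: Rational(-918593783127, 33170117) ≈ -27693.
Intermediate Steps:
Function('J')(b) = Add(-7, Mul(-1, b)) (Function('J')(b) = Add(Mul(-1, b), -7) = Add(-7, Mul(-1, b)))
L = -839 (L = Add(-2, Mul(Add(-7, Mul(-1, 2)), 93)) = Add(-2, Mul(Add(-7, -2), 93)) = Add(-2, Mul(-9, 93)) = Add(-2, -837) = -839)
Add(Add(Add(Mul(4193, Pow(P, -1)), Mul(618, Pow(3013, -1))), -26855), L) = Add(Add(Add(Mul(4193, Pow(11009, -1)), Mul(618, Pow(3013, -1))), -26855), -839) = Add(Add(Add(Mul(4193, Rational(1, 11009)), Mul(618, Rational(1, 3013))), -26855), -839) = Add(Add(Add(Rational(4193, 11009), Rational(618, 3013)), -26855), -839) = Add(Add(Rational(19437071, 33170117), -26855), -839) = Add(Rational(-890764054964, 33170117), -839) = Rational(-918593783127, 33170117)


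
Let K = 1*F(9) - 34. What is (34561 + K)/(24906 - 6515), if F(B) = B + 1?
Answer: 34537/18391 ≈ 1.8779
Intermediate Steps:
F(B) = 1 + B
K = -24 (K = 1*(1 + 9) - 34 = 1*10 - 34 = 10 - 34 = -24)
(34561 + K)/(24906 - 6515) = (34561 - 24)/(24906 - 6515) = 34537/18391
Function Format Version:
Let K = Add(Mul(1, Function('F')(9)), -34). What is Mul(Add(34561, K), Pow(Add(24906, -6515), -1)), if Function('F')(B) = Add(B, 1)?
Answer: Rational(34537, 18391) ≈ 1.8779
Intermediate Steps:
Function('F')(B) = Add(1, B)
K = -24 (K = Add(Mul(1, Add(1, 9)), -34) = Add(Mul(1, 10), -34) = Add(10, -34) = -24)
Mul(Add(34561, K), Pow(Add(24906, -6515), -1)) = Mul(Add(34561, -24), Pow(Add(24906, -6515), -1)) = Mul(34537, Pow(18391, -1)) = Mul(34537, Rational(1, 18391)) = Rational(34537, 18391)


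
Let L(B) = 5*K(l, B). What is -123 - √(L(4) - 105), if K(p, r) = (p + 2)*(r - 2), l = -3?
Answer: -123 - I*√115 ≈ -123.0 - 10.724*I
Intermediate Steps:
K(p, r) = (-2 + r)*(2 + p) (K(p, r) = (2 + p)*(-2 + r) = (-2 + r)*(2 + p))
L(B) = 10 - 5*B (L(B) = 5*(-4 - 2*(-3) + 2*B - 3*B) = 5*(-4 + 6 + 2*B - 3*B) = 5*(2 - B) = 10 - 5*B)
-123 - √(L(4) - 105) = -123 - √((10 - 5*4) - 105) = -123 - √((10 - 20) - 105) = -123 - √(-10 - 105) = -123 - √(-115) = -123 - I*√115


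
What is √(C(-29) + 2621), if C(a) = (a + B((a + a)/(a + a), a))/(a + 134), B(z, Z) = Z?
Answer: √28890435/105 ≈ 51.190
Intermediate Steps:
C(a) = 2*a/(134 + a) (C(a) = (a + a)/(a + 134) = (2*a)/(134 + a) = 2*a/(134 + a))
√(C(-29) + 2621) = √(2*(-29)/(134 - 29) + 2621) = √(2*(-29)/105 + 2621) = √(2*(-29)*(1/105) + 2621) = √(-58/105 + 2621) = √(275147/105) = √28890435/105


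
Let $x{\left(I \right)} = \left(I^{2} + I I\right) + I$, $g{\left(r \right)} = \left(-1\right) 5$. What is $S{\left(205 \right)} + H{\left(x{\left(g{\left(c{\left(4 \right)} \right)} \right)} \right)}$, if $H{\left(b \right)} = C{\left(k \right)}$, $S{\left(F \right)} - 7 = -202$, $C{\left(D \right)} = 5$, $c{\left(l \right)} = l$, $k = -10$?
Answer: $-190$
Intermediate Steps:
$g{\left(r \right)} = -5$
$S{\left(F \right)} = -195$ ($S{\left(F \right)} = 7 - 202 = -195$)
$x{\left(I \right)} = I + 2 I^{2}$ ($x{\left(I \right)} = \left(I^{2} + I^{2}\right) + I = 2 I^{2} + I = I + 2 I^{2}$)
$H{\left(b \right)} = 5$
$S{\left(205 \right)} + H{\left(x{\left(g{\left(c{\left(4 \right)} \right)} \right)} \right)} = -195 + 5 = -190$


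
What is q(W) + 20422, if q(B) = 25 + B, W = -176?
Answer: 20271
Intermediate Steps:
q(W) + 20422 = (25 - 176) + 20422 = -151 + 20422 = 20271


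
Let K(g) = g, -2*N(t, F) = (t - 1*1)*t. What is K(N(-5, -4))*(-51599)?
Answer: 773985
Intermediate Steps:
N(t, F) = -t*(-1 + t)/2 (N(t, F) = -(t - 1*1)*t/2 = -(t - 1)*t/2 = -(-1 + t)*t/2 = -t*(-1 + t)/2)
K(N(-5, -4))*(-51599) = ((1/2)*(-5)*(1 - 1*(-5)))*(-51599) = ((1/2)*(-5)*(1 + 5))*(-51599) = ((1/2)*(-5)*6)*(-51599) = -15*(-51599) = 773985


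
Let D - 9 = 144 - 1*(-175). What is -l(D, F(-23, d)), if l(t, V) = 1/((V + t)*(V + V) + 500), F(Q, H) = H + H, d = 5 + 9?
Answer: -1/20436 ≈ -4.8933e-5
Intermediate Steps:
d = 14
F(Q, H) = 2*H
D = 328 (D = 9 + (144 - 1*(-175)) = 9 + (144 + 175) = 9 + 319 = 328)
l(t, V) = 1/(500 + 2*V*(V + t)) (l(t, V) = 1/((V + t)*(2*V) + 500) = 1/(2*V*(V + t) + 500) = 1/(500 + 2*V*(V + t)))
-l(D, F(-23, d)) = -1/(2*(250 + (2*14)² + (2*14)*328)) = -1/(2*(250 + 28² + 28*328)) = -1/(2*(250 + 784 + 9184)) = -1/(2*10218) = -1*1/20436 = -1/20436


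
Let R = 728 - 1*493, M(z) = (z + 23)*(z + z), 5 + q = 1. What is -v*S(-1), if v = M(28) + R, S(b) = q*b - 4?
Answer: 0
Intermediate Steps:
q = -4 (q = -5 + 1 = -4)
M(z) = 2*z*(23 + z) (M(z) = (23 + z)*(2*z) = 2*z*(23 + z))
R = 235 (R = 728 - 493 = 235)
S(b) = -4 - 4*b (S(b) = -4*b - 4 = -4 - 4*b)
v = 3091 (v = 2*28*(23 + 28) + 235 = 2*28*51 + 235 = 2856 + 235 = 3091)
-v*S(-1) = -3091*(-4 - 4*(-1)) = -3091*(-4 + 4) = -3091*0 = -1*0 = 0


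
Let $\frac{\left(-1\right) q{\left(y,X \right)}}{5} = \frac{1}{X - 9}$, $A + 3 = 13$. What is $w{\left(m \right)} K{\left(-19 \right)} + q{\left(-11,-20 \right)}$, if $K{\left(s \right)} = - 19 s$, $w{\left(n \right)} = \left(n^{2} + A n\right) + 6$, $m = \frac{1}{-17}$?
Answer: $\frac{16385430}{8381} \approx 1955.1$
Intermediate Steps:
$A = 10$ ($A = -3 + 13 = 10$)
$m = - \frac{1}{17} \approx -0.058824$
$w{\left(n \right)} = 6 + n^{2} + 10 n$ ($w{\left(n \right)} = \left(n^{2} + 10 n\right) + 6 = 6 + n^{2} + 10 n$)
$q{\left(y,X \right)} = - \frac{5}{-9 + X}$ ($q{\left(y,X \right)} = - \frac{5}{X - 9} = - \frac{5}{-9 + X}$)
$w{\left(m \right)} K{\left(-19 \right)} + q{\left(-11,-20 \right)} = \left(6 + \left(- \frac{1}{17}\right)^{2} + 10 \left(- \frac{1}{17}\right)\right) \left(\left(-19\right) \left(-19\right)\right) - \frac{5}{-9 - 20} = \left(6 + \frac{1}{289} - \frac{10}{17}\right) 361 - \frac{5}{-29} = \frac{1565}{289} \cdot 361 - - \frac{5}{29} = \frac{564965}{289} + \frac{5}{29} = \frac{16385430}{8381}$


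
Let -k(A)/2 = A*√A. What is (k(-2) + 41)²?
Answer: 1649 + 328*I*√2 ≈ 1649.0 + 463.86*I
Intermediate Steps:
k(A) = -2*A^(3/2) (k(A) = -2*A*√A = -2*A^(3/2))
(k(-2) + 41)² = (-(-4)*I*√2 + 41)² = (4*I*√2 + 41)² = (41 + 4*I*√2)²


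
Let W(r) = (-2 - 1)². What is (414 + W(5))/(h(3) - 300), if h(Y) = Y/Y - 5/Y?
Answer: -1269/902 ≈ -1.4069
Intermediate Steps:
W(r) = 9 (W(r) = (-3)² = 9)
h(Y) = 1 - 5/Y
(414 + W(5))/(h(3) - 300) = (414 + 9)/((-5 + 3)/3 - 300) = 423/((⅓)*(-2) - 300) = 423/(-⅔ - 300) = 423/(-902/3) = 423*(-3/902) = -1269/902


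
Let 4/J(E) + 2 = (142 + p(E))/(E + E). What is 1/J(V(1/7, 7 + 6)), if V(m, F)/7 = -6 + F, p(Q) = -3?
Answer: -57/392 ≈ -0.14541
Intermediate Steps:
V(m, F) = -42 + 7*F (V(m, F) = 7*(-6 + F) = -42 + 7*F)
J(E) = 4/(-2 + 139/(2*E)) (J(E) = 4/(-2 + (142 - 3)/(E + E)) = 4/(-2 + 139/((2*E))) = 4/(-2 + 139*(1/(2*E))) = 4/(-2 + 139/(2*E)))
1/J(V(1/7, 7 + 6)) = 1/(-8*(-42 + 7*(7 + 6))/(-139 + 4*(-42 + 7*(7 + 6)))) = 1/(-8*(-42 + 7*13)/(-139 + 4*(-42 + 7*13))) = 1/(-8*(-42 + 91)/(-139 + 4*(-42 + 91))) = 1/(-8*49/(-139 + 4*49)) = 1/(-8*49/(-139 + 196)) = 1/(-8*49/57) = 1/(-8*49*1/57) = 1/(-392/57) = -57/392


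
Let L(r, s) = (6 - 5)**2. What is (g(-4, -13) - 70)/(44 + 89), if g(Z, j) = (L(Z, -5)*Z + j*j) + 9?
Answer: 104/133 ≈ 0.78195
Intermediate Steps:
L(r, s) = 1 (L(r, s) = 1**2 = 1)
g(Z, j) = 9 + Z + j**2 (g(Z, j) = (1*Z + j*j) + 9 = (Z + j**2) + 9 = 9 + Z + j**2)
(g(-4, -13) - 70)/(44 + 89) = ((9 - 4 + (-13)**2) - 70)/(44 + 89) = ((9 - 4 + 169) - 70)/133 = (174 - 70)*(1/133) = 104*(1/133) = 104/133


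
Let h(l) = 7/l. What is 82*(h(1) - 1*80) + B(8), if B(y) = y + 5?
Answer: -5973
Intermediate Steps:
B(y) = 5 + y
82*(h(1) - 1*80) + B(8) = 82*(7/1 - 1*80) + (5 + 8) = 82*(7*1 - 80) + 13 = 82*(7 - 80) + 13 = 82*(-73) + 13 = -5986 + 13 = -5973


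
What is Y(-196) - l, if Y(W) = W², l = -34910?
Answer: 73326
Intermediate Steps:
Y(-196) - l = (-196)² - 1*(-34910) = 38416 + 34910 = 73326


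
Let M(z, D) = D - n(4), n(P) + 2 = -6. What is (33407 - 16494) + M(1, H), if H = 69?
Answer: 16990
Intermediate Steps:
n(P) = -8 (n(P) = -2 - 6 = -8)
M(z, D) = 8 + D (M(z, D) = D - 1*(-8) = D + 8 = 8 + D)
(33407 - 16494) + M(1, H) = (33407 - 16494) + (8 + 69) = 16913 + 77 = 16990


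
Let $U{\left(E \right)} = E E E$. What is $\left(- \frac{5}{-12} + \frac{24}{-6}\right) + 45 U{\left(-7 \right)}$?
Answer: $- \frac{185263}{12} \approx -15439.0$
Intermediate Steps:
$U{\left(E \right)} = E^{3}$ ($U{\left(E \right)} = E^{2} E = E^{3}$)
$\left(- \frac{5}{-12} + \frac{24}{-6}\right) + 45 U{\left(-7 \right)} = \left(- \frac{5}{-12} + \frac{24}{-6}\right) + 45 \left(-7\right)^{3} = \left(\left(-5\right) \left(- \frac{1}{12}\right) + 24 \left(- \frac{1}{6}\right)\right) + 45 \left(-343\right) = \left(\frac{5}{12} - 4\right) - 15435 = - \frac{43}{12} - 15435 = - \frac{185263}{12}$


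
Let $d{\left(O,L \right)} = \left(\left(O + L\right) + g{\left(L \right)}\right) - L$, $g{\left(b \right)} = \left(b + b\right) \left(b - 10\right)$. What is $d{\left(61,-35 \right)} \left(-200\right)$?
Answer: $-642200$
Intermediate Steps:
$g{\left(b \right)} = 2 b \left(-10 + b\right)$
$d{\left(O,L \right)} = O + 2 L \left(-10 + L\right)$ ($d{\left(O,L \right)} = \left(\left(O + L\right) + 2 L \left(-10 + L\right)\right) - L = \left(\left(L + O\right) + 2 L \left(-10 + L\right)\right) - L = \left(L + O + 2 L \left(-10 + L\right)\right) - L = O + 2 L \left(-10 + L\right)$)
$d{\left(61,-35 \right)} \left(-200\right) = \left(61 + 2 \left(-35\right) \left(-10 - 35\right)\right) \left(-200\right) = \left(61 + 2 \left(-35\right) \left(-45\right)\right) \left(-200\right) = \left(61 + 3150\right) \left(-200\right) = 3211 \left(-200\right) = -642200$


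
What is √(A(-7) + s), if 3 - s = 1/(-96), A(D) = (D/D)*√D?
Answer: √(1734 + 576*I*√7)/24 ≈ 1.8733 + 0.70619*I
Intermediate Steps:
A(D) = √D (A(D) = 1*√D = √D)
s = 289/96 (s = 3 - 1/(-96) = 3 - 1*(-1/96) = 3 + 1/96 = 289/96 ≈ 3.0104)
√(A(-7) + s) = √(√(-7) + 289/96) = √(I*√7 + 289/96) = √(289/96 + I*√7)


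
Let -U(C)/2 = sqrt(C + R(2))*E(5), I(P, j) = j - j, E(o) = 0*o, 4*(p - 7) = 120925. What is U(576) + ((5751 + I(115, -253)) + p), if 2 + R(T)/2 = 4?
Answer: 143957/4 ≈ 35989.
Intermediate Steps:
p = 120953/4 (p = 7 + (1/4)*120925 = 7 + 120925/4 = 120953/4 ≈ 30238.)
E(o) = 0
R(T) = 4 (R(T) = -4 + 2*4 = -4 + 8 = 4)
I(P, j) = 0
U(C) = 0 (U(C) = -2*sqrt(C + 4)*0 = -2*sqrt(4 + C)*0 = -2*0 = 0)
U(576) + ((5751 + I(115, -253)) + p) = 0 + ((5751 + 0) + 120953/4) = 0 + (5751 + 120953/4) = 0 + 143957/4 = 143957/4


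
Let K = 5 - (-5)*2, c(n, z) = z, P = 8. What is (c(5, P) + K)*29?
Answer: 667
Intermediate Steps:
K = 15 (K = 5 - 1*(-10) = 5 + 10 = 15)
(c(5, P) + K)*29 = (8 + 15)*29 = 23*29 = 667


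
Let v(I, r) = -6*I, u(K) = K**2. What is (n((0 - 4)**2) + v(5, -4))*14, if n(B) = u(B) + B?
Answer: 3388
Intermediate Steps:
n(B) = B + B**2 (n(B) = B**2 + B = B + B**2)
(n((0 - 4)**2) + v(5, -4))*14 = ((0 - 4)**2*(1 + (0 - 4)**2) - 6*5)*14 = ((-4)**2*(1 + (-4)**2) - 30)*14 = (16*(1 + 16) - 30)*14 = (16*17 - 30)*14 = (272 - 30)*14 = 242*14 = 3388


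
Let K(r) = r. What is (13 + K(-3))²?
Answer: 100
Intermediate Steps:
(13 + K(-3))² = (13 - 3)² = 10² = 100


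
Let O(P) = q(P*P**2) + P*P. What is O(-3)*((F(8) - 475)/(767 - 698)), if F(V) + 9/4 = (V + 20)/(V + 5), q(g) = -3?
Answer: -24705/598 ≈ -41.313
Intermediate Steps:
F(V) = -9/4 + (20 + V)/(5 + V) (F(V) = -9/4 + (V + 20)/(V + 5) = -9/4 + (20 + V)/(5 + V))
O(P) = -3 + P**2 (O(P) = -3 + P*P = -3 + P**2)
O(-3)*((F(8) - 475)/(767 - 698)) = (-3 + (-3)**2)*((5*(7 - 1*8)/(4*(5 + 8)) - 475)/(767 - 698)) = (-3 + 9)*(((5/4)*(7 - 8)/13 - 475)/69) = 6*(((5/4)*(1/13)*(-1) - 475)*(1/69)) = 6*((-5/52 - 475)*(1/69)) = 6*(-24705/52*1/69) = 6*(-8235/1196) = -24705/598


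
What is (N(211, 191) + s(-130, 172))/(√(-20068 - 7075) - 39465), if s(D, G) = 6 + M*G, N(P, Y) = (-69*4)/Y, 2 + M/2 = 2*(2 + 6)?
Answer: -18168225795/148742526644 - 460363*I*√27143/148742526644 ≈ -0.12215 - 0.00050991*I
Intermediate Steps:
M = 28 (M = -4 + 2*(2*(2 + 6)) = -4 + 2*(2*8) = -4 + 2*16 = -4 + 32 = 28)
N(P, Y) = -276/Y
s(D, G) = 6 + 28*G
(N(211, 191) + s(-130, 172))/(√(-20068 - 7075) - 39465) = (-276/191 + (6 + 28*172))/(√(-20068 - 7075) - 39465) = (-276*1/191 + (6 + 4816))/(√(-27143) - 39465) = (-276/191 + 4822)/(I*√27143 - 39465) = 920726/(191*(-39465 + I*√27143))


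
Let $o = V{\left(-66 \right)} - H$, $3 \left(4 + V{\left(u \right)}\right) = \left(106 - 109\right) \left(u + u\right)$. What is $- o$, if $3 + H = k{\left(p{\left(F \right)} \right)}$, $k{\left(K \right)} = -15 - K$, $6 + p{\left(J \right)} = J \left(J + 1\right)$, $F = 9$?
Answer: $-230$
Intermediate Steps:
$V{\left(u \right)} = -4 - 2 u$ ($V{\left(u \right)} = -4 + \frac{\left(106 - 109\right) \left(u + u\right)}{3} = -4 + \frac{\left(-3\right) 2 u}{3} = -4 + \frac{\left(-6\right) u}{3} = -4 - 2 u$)
$p{\left(J \right)} = -6 + J \left(1 + J\right)$ ($p{\left(J \right)} = -6 + J \left(J + 1\right) = -6 + J \left(1 + J\right)$)
$H = -102$ ($H = -3 - 99 = -102$)
$o = 230$ ($o = \left(-4 - -132\right) - -102 = \left(-4 + 132\right) + 102 = 128 + 102 = 230$)
$- o = \left(-1\right) 230 = -230$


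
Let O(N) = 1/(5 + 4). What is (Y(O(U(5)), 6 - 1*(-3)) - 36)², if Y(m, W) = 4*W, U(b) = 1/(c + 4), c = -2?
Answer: 0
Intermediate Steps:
U(b) = ½ (U(b) = 1/(-2 + 4) = 1/2 = ½)
O(N) = ⅑ (O(N) = 1/9 = ⅑)
(Y(O(U(5)), 6 - 1*(-3)) - 36)² = (4*(6 - 1*(-3)) - 36)² = (4*(6 + 3) - 36)² = (4*9 - 36)² = (36 - 36)² = 0² = 0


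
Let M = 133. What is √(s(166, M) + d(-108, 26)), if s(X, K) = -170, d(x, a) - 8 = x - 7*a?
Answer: 2*I*√113 ≈ 21.26*I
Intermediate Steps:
d(x, a) = 8 + x - 7*a (d(x, a) = 8 + (x - 7*a) = 8 + x - 7*a)
√(s(166, M) + d(-108, 26)) = √(-170 + (8 - 108 - 7*26)) = √(-170 + (8 - 108 - 182)) = √(-170 - 282) = √(-452) = 2*I*√113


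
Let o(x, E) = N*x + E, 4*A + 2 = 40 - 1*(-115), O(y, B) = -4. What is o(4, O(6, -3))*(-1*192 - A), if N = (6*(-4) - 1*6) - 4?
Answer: 32235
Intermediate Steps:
A = 153/4 (A = -½ + (40 - 1*(-115))/4 = -½ + (40 + 115)/4 = -½ + (¼)*155 = -½ + 155/4 = 153/4 ≈ 38.250)
N = -34 (N = (-24 - 6) - 4 = -30 - 4 = -34)
o(x, E) = E - 34*x (o(x, E) = -34*x + E = E - 34*x)
o(4, O(6, -3))*(-1*192 - A) = (-4 - 34*4)*(-1*192 - 1*153/4) = (-4 - 136)*(-192 - 153/4) = -140*(-921/4) = 32235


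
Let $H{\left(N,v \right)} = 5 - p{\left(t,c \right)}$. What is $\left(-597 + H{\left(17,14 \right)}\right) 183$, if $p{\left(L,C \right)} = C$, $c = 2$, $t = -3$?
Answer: $-108702$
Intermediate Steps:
$H{\left(N,v \right)} = 3$ ($H{\left(N,v \right)} = 5 - 2 = 3$)
$\left(-597 + H{\left(17,14 \right)}\right) 183 = \left(-597 + 3\right) 183 = \left(-594\right) 183 = -108702$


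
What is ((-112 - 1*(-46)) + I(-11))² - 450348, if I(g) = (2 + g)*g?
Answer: -449259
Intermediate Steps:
I(g) = g*(2 + g)
((-112 - 1*(-46)) + I(-11))² - 450348 = ((-112 - 1*(-46)) - 11*(2 - 11))² - 450348 = ((-112 + 46) - 11*(-9))² - 450348 = (-66 + 99)² - 450348 = 33² - 450348 = 1089 - 450348 = -449259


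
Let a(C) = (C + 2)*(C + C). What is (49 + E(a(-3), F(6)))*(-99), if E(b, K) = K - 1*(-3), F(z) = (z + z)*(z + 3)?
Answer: -15840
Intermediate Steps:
F(z) = 2*z*(3 + z) (F(z) = (2*z)*(3 + z) = 2*z*(3 + z))
a(C) = 2*C*(2 + C) (a(C) = (2 + C)*(2*C) = 2*C*(2 + C))
E(b, K) = 3 + K (E(b, K) = K + 3 = 3 + K)
(49 + E(a(-3), F(6)))*(-99) = (49 + (3 + 2*6*(3 + 6)))*(-99) = (49 + (3 + 2*6*9))*(-99) = (49 + (3 + 108))*(-99) = (49 + 111)*(-99) = 160*(-99) = -15840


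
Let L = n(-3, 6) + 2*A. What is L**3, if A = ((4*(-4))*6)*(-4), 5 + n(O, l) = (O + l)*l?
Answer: 476379541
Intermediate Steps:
n(O, l) = -5 + l*(O + l) (n(O, l) = -5 + (O + l)*l = -5 + l*(O + l))
A = 384 (A = -16*6*(-4) = -96*(-4) = 384)
L = 781 (L = (-5 + 6**2 - 3*6) + 2*384 = (-5 + 36 - 18) + 768 = 13 + 768 = 781)
L**3 = 781**3 = 476379541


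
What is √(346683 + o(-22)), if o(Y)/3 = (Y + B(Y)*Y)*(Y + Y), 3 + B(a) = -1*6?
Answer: 3*√35939 ≈ 568.73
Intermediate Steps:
B(a) = -9 (B(a) = -3 - 1*6 = -3 - 6 = -9)
o(Y) = -48*Y² (o(Y) = 3*((Y - 9*Y)*(Y + Y)) = 3*((-8*Y)*(2*Y)) = 3*(-16*Y²) = -48*Y²)
√(346683 + o(-22)) = √(346683 - 48*(-22)²) = √(346683 - 48*484) = √(346683 - 23232) = √323451 = 3*√35939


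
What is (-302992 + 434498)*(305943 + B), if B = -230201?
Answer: 9960527452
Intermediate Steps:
(-302992 + 434498)*(305943 + B) = (-302992 + 434498)*(305943 - 230201) = 131506*75742 = 9960527452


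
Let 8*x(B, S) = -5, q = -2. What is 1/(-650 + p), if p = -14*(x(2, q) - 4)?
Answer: -4/2341 ≈ -0.0017087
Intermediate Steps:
x(B, S) = -5/8 (x(B, S) = (⅛)*(-5) = -5/8)
p = 259/4 (p = -14*(-5/8 - 4) = -14*(-37/8) = 259/4 ≈ 64.750)
1/(-650 + p) = 1/(-650 + 259/4) = 1/(-2341/4) = -4/2341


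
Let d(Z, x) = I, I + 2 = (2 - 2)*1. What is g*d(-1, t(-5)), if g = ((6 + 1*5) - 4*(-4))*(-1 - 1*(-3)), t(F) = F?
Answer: -108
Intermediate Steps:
I = -2 (I = -2 + (2 - 2)*1 = -2 + 0*1 = -2 + 0 = -2)
d(Z, x) = -2
g = 54 (g = ((6 + 5) + 16)*(-1 + 3) = (11 + 16)*2 = 27*2 = 54)
g*d(-1, t(-5)) = 54*(-2) = -108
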